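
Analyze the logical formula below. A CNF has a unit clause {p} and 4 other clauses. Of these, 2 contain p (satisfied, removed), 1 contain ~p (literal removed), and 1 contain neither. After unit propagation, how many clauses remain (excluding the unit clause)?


Satisfied (removed): 2
Shortened (remain): 1
Unchanged (remain): 1
Remaining = 1 + 1 = 2

2


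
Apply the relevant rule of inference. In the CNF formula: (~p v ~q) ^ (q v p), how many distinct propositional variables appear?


Identify each variable that appears in the formula.
Variables found: p, q
Count = 2

2


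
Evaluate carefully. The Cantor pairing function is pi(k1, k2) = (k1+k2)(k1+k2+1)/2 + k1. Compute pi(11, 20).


k1 + k2 = 31
(k1+k2)(k1+k2+1)/2 = 31 * 32 / 2 = 496
pi = 496 + 11 = 507

507


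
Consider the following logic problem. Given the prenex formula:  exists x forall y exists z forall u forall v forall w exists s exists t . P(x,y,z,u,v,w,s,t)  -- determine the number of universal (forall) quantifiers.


Quantifier prefix: exists x forall y exists z forall u forall v forall w exists s exists t
Mark each quantifier type:
  E U E U U U E E
Universal count = 4, Existential count = 4
Asked for universal (forall) quantifiers: 4

4


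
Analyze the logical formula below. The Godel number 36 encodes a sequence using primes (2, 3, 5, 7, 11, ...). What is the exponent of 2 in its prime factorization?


Factorize 36 by dividing by 2 repeatedly.
Division steps: 2 divides 36 exactly 2 time(s).
Exponent of 2 = 2

2


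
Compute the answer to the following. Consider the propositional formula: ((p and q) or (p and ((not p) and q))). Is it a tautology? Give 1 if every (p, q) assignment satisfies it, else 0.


Check all 4 assignments:
p=0, q=0: 0
p=0, q=1: 0
p=1, q=0: 0
p=1, q=1: 1
Satisfying count = 1/4.
Tautology iff count = 4: no.

0


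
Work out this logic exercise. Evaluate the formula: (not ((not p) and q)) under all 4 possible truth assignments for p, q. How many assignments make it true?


Check all 4 assignments:
p=0, q=0: 1
p=0, q=1: 0
p=1, q=0: 1
p=1, q=1: 1
Count of True = 3

3


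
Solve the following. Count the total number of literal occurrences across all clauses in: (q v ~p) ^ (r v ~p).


Counting literals in each clause:
Clause 1: 2 literal(s)
Clause 2: 2 literal(s)
Total = 4

4


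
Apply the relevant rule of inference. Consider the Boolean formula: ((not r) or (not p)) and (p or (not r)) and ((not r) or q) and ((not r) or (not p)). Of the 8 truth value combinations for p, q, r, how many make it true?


Evaluate all 8 assignments for p, q, r:
p=0, q=0, r=0: 1
p=0, q=0, r=1: 0
p=0, q=1, r=0: 1
p=0, q=1, r=1: 0
p=1, q=0, r=0: 1
p=1, q=0, r=1: 0
p=1, q=1, r=0: 1
p=1, q=1, r=1: 0
Satisfying count = 4

4


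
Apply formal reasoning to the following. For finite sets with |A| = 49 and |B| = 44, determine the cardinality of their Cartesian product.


The Cartesian product A x B contains all ordered pairs (a, b).
|A x B| = |A| * |B| = 49 * 44 = 2156

2156


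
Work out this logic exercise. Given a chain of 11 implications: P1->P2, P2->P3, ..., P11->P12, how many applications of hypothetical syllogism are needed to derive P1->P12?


With 11 implications in a chain connecting 12 propositions:
P1->P2, P2->P3, ..., P11->P12
Steps needed = (number of implications) - 1 = 11 - 1 = 10

10


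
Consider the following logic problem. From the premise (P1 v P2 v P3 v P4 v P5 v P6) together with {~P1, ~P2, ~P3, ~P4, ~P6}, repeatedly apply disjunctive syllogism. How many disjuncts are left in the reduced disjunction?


Original disjuncts (6): P1, P2, P3, P4, P5, P6
Negated (eliminate): ~P1, ~P2, ~P3, ~P4, ~P6
Remaining disjuncts: P5
Count = 6 - 5 = 1

1


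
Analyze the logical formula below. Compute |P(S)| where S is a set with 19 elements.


The power set of a set with n elements has 2^n elements.
|P(S)| = 2^19 = 524288

524288


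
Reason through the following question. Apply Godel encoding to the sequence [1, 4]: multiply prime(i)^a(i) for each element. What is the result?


Encode each element as an exponent of the corresponding prime:
  2^1 = 2
  3^4 = 81
Product = 2 * 81 = 162

162


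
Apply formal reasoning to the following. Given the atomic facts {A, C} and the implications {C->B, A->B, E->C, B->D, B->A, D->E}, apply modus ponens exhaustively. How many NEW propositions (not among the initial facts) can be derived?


Initial facts: {A, C}
Apply modus ponens to closure:
  C and C->B  =>  B
  B and B->D  =>  D
  D and D->E  =>  E
Final known: {A, B, C, D, E}
New propositions: {B, D, E}
Count = 3

3


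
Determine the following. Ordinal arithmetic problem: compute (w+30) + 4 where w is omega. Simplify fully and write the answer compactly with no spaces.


Compute (w+30) + 4.
Ordinal + is associative but NOT commutative; for finite n>0, n + w = w but w + n stays w+n.
By associativity: (w+30) + 4 = w + (30+4) = w+34.
Result = w+34

w+34


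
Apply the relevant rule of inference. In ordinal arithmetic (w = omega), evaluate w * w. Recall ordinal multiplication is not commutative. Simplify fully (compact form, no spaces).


Compute w * w.
Ordinal * is associative and left-distributive over +, but NOT commutative; for finite n>1, n*w = w but w*n stays w*n.
w * w = w^2 by definition.
Result = w^2

w^2


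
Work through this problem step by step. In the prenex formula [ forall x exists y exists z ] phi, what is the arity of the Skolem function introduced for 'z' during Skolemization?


Quantifier prefix: forall x exists y exists z
'z' is existentially quantified at position 3.
Universal variables preceding it: x
Skolem function arity = 1

1


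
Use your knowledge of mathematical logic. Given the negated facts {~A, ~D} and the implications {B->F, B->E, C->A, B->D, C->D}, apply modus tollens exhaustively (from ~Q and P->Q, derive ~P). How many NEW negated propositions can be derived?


Initial negated facts: {~A, ~D}
Apply modus tollens to closure:
  ~A and C->A  =>  ~C
  ~D and B->D  =>  ~B
Final negated: {~A, ~B, ~C, ~D}
New negations: {~B, ~C}
Count = 2

2


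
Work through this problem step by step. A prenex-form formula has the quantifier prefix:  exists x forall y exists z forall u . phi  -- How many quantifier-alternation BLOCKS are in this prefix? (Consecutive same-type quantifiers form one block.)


Quantifier-type sequence: E A E A  (A=forall, E=exists)
Group into maximal same-type runs:
  Ex1 | Ax1 | Ex1 | Ax1
Number of blocks = 4

4


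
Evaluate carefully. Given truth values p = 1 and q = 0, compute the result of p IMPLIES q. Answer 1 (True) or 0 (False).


p = 1, q = 0
Operation: p IMPLIES q
Evaluate: 1 IMPLIES 0 = 0

0


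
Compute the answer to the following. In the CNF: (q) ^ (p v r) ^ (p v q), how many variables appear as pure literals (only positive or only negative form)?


Check each variable for pure literal status:
p: pure positive
q: pure positive
r: pure positive
Pure literal count = 3

3


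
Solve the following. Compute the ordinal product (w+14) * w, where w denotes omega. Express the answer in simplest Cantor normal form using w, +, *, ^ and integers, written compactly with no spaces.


Compute (w+14) * w.
Ordinal * is associative and left-distributive over +, but NOT commutative; for finite n>1, n*w = w but w*n stays w*n.
(w+14) * w = sup{(w+14)*k : k<w} = sup{w*k+14} = w^2 (the +14 tail is absorbed in the limit).
Result = w^2

w^2


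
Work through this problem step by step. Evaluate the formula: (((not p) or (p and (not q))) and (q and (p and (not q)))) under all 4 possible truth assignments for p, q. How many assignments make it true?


Check all 4 assignments:
p=0, q=0: 0
p=0, q=1: 0
p=1, q=0: 0
p=1, q=1: 0
Count of True = 0

0


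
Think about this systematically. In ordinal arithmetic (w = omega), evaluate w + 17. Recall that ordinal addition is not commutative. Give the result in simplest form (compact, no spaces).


Compute w + 17.
Ordinal + is associative but NOT commutative; for finite n>0, n + w = w but w + n stays w+n.
w + 17 is already in normal form (a successor ordinal beyond w).
Result = w+17

w+17


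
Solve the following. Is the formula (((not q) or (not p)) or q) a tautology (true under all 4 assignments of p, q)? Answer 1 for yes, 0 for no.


Check all 4 assignments:
p=0, q=0: 1
p=0, q=1: 1
p=1, q=0: 1
p=1, q=1: 1
Satisfying count = 4/4.
Tautology iff count = 4: yes.

1


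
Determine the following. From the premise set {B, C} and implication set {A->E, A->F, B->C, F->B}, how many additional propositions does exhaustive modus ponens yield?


Initial facts: {B, C}
Apply modus ponens to closure:
  (no implication fires)
Final known: {B, C}
New propositions: {(none)}
Count = 0

0


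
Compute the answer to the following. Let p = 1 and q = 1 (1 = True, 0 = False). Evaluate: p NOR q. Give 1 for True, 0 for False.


p = 1, q = 1
Operation: p NOR q
Evaluate: 1 NOR 1 = 0

0


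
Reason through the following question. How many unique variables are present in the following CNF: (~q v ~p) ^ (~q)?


Identify each variable that appears in the formula.
Variables found: p, q
Count = 2

2


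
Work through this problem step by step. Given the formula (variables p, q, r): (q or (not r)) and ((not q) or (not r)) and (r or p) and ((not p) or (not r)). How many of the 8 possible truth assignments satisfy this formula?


Evaluate all 8 assignments for p, q, r:
p=0, q=0, r=0: 0
p=0, q=0, r=1: 0
p=0, q=1, r=0: 0
p=0, q=1, r=1: 0
p=1, q=0, r=0: 1
p=1, q=0, r=1: 0
p=1, q=1, r=0: 1
p=1, q=1, r=1: 0
Satisfying count = 2

2


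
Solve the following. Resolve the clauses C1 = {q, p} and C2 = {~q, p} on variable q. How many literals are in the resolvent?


Remove q from C1 and ~q from C2.
C1 remainder: {p}
C2 remainder: {p}
Union (resolvent): {p}
Resolvent has 1 literal(s).

1


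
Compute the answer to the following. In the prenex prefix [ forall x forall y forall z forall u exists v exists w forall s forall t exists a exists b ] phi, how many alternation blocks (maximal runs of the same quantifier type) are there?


Quantifier-type sequence: A A A A E E A A E E  (A=forall, E=exists)
Group into maximal same-type runs:
  Ax4 | Ex2 | Ax2 | Ex2
Number of blocks = 4

4


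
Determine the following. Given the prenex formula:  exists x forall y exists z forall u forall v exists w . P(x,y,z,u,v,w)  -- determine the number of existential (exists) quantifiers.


Quantifier prefix: exists x forall y exists z forall u forall v exists w
Mark each quantifier type:
  E U E U U E
Universal count = 3, Existential count = 3
Asked for existential (exists) quantifiers: 3

3


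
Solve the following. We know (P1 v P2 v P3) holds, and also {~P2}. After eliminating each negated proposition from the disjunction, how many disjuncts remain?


Original disjuncts (3): P1, P2, P3
Negated (eliminate): ~P2
Remaining disjuncts: P1, P3
Count = 3 - 1 = 2

2


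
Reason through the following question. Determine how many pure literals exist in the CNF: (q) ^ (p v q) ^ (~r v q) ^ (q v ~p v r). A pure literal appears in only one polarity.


Check each variable for pure literal status:
p: mixed (not pure)
q: pure positive
r: mixed (not pure)
Pure literal count = 1

1


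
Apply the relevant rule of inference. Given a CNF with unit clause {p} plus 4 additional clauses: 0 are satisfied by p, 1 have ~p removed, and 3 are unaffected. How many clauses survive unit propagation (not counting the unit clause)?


Satisfied (removed): 0
Shortened (remain): 1
Unchanged (remain): 3
Remaining = 1 + 3 = 4

4


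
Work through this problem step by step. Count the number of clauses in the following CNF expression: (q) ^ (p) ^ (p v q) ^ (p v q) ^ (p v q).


A CNF formula is a conjunction of clauses.
Clauses are separated by ^.
Counting the conjuncts: 5 clauses.

5


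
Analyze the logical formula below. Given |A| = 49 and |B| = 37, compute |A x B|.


The Cartesian product A x B contains all ordered pairs (a, b).
|A x B| = |A| * |B| = 49 * 37 = 1813

1813


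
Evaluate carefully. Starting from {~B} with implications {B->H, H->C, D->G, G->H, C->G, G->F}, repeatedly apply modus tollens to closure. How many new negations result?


Initial negated facts: {~B}
Apply modus tollens to closure:
  (no implication fires)
Final negated: {~B}
New negations: {(none)}
Count = 0

0


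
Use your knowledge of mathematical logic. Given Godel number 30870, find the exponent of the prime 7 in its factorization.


Factorize 30870 by dividing by 7 repeatedly.
Division steps: 7 divides 30870 exactly 3 time(s).
Exponent of 7 = 3

3


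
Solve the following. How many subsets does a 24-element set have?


The power set of a set with n elements has 2^n elements.
|P(S)| = 2^24 = 16777216

16777216


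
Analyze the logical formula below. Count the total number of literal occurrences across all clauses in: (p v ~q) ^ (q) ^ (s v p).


Counting literals in each clause:
Clause 1: 2 literal(s)
Clause 2: 1 literal(s)
Clause 3: 2 literal(s)
Total = 5

5


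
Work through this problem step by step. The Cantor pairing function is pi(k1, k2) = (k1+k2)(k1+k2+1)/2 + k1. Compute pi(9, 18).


k1 + k2 = 27
(k1+k2)(k1+k2+1)/2 = 27 * 28 / 2 = 378
pi = 378 + 9 = 387

387


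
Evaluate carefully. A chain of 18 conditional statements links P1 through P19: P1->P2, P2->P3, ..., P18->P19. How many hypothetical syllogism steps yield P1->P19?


With 18 implications in a chain connecting 19 propositions:
P1->P2, P2->P3, ..., P18->P19
Steps needed = (number of implications) - 1 = 18 - 1 = 17

17


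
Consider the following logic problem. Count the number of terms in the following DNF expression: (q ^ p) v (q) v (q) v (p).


A DNF formula is a disjunction of terms (conjunctions).
Terms are separated by v.
Counting the disjuncts: 4 terms.

4


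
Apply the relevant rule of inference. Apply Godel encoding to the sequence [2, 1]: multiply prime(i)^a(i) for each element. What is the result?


Encode each element as an exponent of the corresponding prime:
  2^2 = 4
  3^1 = 3
Product = 4 * 3 = 12

12


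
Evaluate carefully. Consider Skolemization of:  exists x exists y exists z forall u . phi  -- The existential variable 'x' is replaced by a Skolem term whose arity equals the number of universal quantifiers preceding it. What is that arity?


Quantifier prefix: exists x exists y exists z forall u
'x' is existentially quantified at position 1.
No universal quantifiers precede it.
Skolem function arity = 0 (a Skolem constant)

0


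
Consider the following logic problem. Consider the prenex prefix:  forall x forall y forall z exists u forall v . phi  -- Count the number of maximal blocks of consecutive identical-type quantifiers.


Quantifier-type sequence: A A A E A  (A=forall, E=exists)
Group into maximal same-type runs:
  Ax3 | Ex1 | Ax1
Number of blocks = 3

3


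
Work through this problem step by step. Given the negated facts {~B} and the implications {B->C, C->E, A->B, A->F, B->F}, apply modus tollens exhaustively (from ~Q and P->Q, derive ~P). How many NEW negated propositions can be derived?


Initial negated facts: {~B}
Apply modus tollens to closure:
  ~B and A->B  =>  ~A
Final negated: {~A, ~B}
New negations: {~A}
Count = 1

1


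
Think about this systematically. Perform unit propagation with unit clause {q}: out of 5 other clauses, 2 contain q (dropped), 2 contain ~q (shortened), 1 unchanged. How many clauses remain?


Satisfied (removed): 2
Shortened (remain): 2
Unchanged (remain): 1
Remaining = 2 + 1 = 3

3


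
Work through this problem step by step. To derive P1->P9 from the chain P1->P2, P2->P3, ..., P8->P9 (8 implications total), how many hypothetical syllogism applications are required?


With 8 implications in a chain connecting 9 propositions:
P1->P2, P2->P3, ..., P8->P9
Steps needed = (number of implications) - 1 = 8 - 1 = 7

7


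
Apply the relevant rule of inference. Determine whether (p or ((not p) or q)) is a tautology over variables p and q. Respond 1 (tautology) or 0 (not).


Check all 4 assignments:
p=0, q=0: 1
p=0, q=1: 1
p=1, q=0: 1
p=1, q=1: 1
Satisfying count = 4/4.
Tautology iff count = 4: yes.

1


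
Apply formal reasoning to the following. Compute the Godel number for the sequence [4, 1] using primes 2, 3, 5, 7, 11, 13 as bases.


Encode each element as an exponent of the corresponding prime:
  2^4 = 16
  3^1 = 3
Product = 16 * 3 = 48

48


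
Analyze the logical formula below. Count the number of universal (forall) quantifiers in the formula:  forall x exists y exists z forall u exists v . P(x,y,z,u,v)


Quantifier prefix: forall x exists y exists z forall u exists v
Mark each quantifier type:
  U E E U E
Universal count = 2, Existential count = 3
Asked for universal (forall) quantifiers: 2

2


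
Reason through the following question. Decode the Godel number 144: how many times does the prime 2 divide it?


Factorize 144 by dividing by 2 repeatedly.
Division steps: 2 divides 144 exactly 4 time(s).
Exponent of 2 = 4

4


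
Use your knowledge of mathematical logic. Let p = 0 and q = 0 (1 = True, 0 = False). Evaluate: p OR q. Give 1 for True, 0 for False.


p = 0, q = 0
Operation: p OR q
Evaluate: 0 OR 0 = 0

0


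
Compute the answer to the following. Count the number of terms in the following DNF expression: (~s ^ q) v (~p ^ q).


A DNF formula is a disjunction of terms (conjunctions).
Terms are separated by v.
Counting the disjuncts: 2 terms.

2


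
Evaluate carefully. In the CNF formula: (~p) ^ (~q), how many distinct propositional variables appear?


Identify each variable that appears in the formula.
Variables found: p, q
Count = 2

2


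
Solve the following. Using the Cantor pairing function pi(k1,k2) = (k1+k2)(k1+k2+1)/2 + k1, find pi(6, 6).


k1 + k2 = 12
(k1+k2)(k1+k2+1)/2 = 12 * 13 / 2 = 78
pi = 78 + 6 = 84

84


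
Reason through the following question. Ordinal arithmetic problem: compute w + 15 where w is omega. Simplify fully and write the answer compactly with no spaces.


Compute w + 15.
Ordinal + is associative but NOT commutative; for finite n>0, n + w = w but w + n stays w+n.
w + 15 is already in normal form (a successor ordinal beyond w).
Result = w+15

w+15


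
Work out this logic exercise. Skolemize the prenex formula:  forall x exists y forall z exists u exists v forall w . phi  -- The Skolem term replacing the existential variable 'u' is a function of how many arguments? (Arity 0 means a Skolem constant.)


Quantifier prefix: forall x exists y forall z exists u exists v forall w
'u' is existentially quantified at position 4.
Universal variables preceding it: x, z
Skolem function arity = 2

2


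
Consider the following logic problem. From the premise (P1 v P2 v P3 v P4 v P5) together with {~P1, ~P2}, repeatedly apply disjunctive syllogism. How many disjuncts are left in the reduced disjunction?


Original disjuncts (5): P1, P2, P3, P4, P5
Negated (eliminate): ~P1, ~P2
Remaining disjuncts: P3, P4, P5
Count = 5 - 2 = 3

3


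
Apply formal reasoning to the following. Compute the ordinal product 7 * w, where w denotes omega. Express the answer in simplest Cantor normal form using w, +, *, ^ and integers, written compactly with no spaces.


Compute 7 * w.
Ordinal * is associative and left-distributive over +, but NOT commutative; for finite n>1, n*w = w but w*n stays w*n.
For finite n>0, n * w = sup{n*k : k<w} = w. So 7 * w = w.
Result = w

w


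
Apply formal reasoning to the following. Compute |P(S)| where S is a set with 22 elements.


The power set of a set with n elements has 2^n elements.
|P(S)| = 2^22 = 4194304

4194304


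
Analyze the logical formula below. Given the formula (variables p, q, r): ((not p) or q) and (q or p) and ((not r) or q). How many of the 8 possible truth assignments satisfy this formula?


Evaluate all 8 assignments for p, q, r:
p=0, q=0, r=0: 0
p=0, q=0, r=1: 0
p=0, q=1, r=0: 1
p=0, q=1, r=1: 1
p=1, q=0, r=0: 0
p=1, q=0, r=1: 0
p=1, q=1, r=0: 1
p=1, q=1, r=1: 1
Satisfying count = 4

4


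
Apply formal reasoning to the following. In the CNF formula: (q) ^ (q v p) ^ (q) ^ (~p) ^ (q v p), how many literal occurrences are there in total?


Counting literals in each clause:
Clause 1: 1 literal(s)
Clause 2: 2 literal(s)
Clause 3: 1 literal(s)
Clause 4: 1 literal(s)
Clause 5: 2 literal(s)
Total = 7

7


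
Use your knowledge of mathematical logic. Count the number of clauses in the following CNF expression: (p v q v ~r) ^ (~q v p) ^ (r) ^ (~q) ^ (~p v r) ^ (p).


A CNF formula is a conjunction of clauses.
Clauses are separated by ^.
Counting the conjuncts: 6 clauses.

6


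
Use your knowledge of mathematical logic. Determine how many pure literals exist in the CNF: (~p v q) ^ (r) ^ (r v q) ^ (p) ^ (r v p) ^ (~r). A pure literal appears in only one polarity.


Check each variable for pure literal status:
p: mixed (not pure)
q: pure positive
r: mixed (not pure)
Pure literal count = 1

1


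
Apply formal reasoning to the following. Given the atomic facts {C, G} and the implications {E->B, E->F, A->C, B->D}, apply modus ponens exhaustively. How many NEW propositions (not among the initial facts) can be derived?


Initial facts: {C, G}
Apply modus ponens to closure:
  (no implication fires)
Final known: {C, G}
New propositions: {(none)}
Count = 0

0


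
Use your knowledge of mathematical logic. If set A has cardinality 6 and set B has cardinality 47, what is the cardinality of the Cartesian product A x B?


The Cartesian product A x B contains all ordered pairs (a, b).
|A x B| = |A| * |B| = 6 * 47 = 282

282


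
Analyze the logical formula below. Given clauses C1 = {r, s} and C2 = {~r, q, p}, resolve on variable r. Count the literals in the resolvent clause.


Remove r from C1 and ~r from C2.
C1 remainder: {s}
C2 remainder: {q, p}
Union (resolvent): {p, q, s}
Resolvent has 3 literal(s).

3


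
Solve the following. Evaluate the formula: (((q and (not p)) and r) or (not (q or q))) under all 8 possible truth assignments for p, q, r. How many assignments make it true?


Check all 8 assignments:
p=0, q=0, r=0: 1
p=0, q=0, r=1: 1
p=0, q=1, r=0: 0
p=0, q=1, r=1: 1
p=1, q=0, r=0: 1
p=1, q=0, r=1: 1
p=1, q=1, r=0: 0
p=1, q=1, r=1: 0
Count of True = 5

5


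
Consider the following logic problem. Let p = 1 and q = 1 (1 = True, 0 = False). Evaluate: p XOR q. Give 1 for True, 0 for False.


p = 1, q = 1
Operation: p XOR q
Evaluate: 1 XOR 1 = 0

0


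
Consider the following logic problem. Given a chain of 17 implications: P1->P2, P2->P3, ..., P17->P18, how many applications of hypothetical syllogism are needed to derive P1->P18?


With 17 implications in a chain connecting 18 propositions:
P1->P2, P2->P3, ..., P17->P18
Steps needed = (number of implications) - 1 = 17 - 1 = 16

16


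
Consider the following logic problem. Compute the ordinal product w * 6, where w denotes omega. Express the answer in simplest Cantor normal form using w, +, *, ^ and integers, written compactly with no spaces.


Compute w * 6.
Ordinal * is associative and left-distributive over +, but NOT commutative; for finite n>1, n*w = w but w*n stays w*n.
w * 6 means 6 copies of w concatenated: w*6.
Result = w*6

w*6


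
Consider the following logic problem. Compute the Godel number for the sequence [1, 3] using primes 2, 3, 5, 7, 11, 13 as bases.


Encode each element as an exponent of the corresponding prime:
  2^1 = 2
  3^3 = 27
Product = 2 * 27 = 54

54


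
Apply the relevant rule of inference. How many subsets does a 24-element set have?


The power set of a set with n elements has 2^n elements.
|P(S)| = 2^24 = 16777216

16777216


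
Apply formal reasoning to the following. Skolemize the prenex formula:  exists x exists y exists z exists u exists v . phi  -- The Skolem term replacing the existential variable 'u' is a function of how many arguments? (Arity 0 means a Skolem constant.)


Quantifier prefix: exists x exists y exists z exists u exists v
'u' is existentially quantified at position 4.
No universal quantifiers precede it.
Skolem function arity = 0 (a Skolem constant)

0


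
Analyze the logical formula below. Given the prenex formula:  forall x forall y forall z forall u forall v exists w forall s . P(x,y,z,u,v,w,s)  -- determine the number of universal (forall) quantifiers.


Quantifier prefix: forall x forall y forall z forall u forall v exists w forall s
Mark each quantifier type:
  U U U U U E U
Universal count = 6, Existential count = 1
Asked for universal (forall) quantifiers: 6

6


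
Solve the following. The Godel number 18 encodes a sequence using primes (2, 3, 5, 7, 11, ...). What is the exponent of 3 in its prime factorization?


Factorize 18 by dividing by 3 repeatedly.
Division steps: 3 divides 18 exactly 2 time(s).
Exponent of 3 = 2

2


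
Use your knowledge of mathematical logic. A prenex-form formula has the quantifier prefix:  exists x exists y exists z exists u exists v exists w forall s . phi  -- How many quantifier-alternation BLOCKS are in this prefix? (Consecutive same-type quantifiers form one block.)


Quantifier-type sequence: E E E E E E A  (A=forall, E=exists)
Group into maximal same-type runs:
  Ex6 | Ax1
Number of blocks = 2

2


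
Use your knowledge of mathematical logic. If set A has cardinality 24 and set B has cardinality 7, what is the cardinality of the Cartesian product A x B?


The Cartesian product A x B contains all ordered pairs (a, b).
|A x B| = |A| * |B| = 24 * 7 = 168

168


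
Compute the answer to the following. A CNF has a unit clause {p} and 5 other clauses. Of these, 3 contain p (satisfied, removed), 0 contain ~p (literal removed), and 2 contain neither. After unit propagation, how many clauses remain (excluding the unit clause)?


Satisfied (removed): 3
Shortened (remain): 0
Unchanged (remain): 2
Remaining = 0 + 2 = 2

2


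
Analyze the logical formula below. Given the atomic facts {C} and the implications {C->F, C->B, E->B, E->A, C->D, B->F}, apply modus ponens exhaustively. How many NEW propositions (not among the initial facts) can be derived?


Initial facts: {C}
Apply modus ponens to closure:
  C and C->F  =>  F
  C and C->B  =>  B
  C and C->D  =>  D
Final known: {B, C, D, F}
New propositions: {B, D, F}
Count = 3

3


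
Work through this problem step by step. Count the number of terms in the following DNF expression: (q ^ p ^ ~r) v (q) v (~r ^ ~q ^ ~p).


A DNF formula is a disjunction of terms (conjunctions).
Terms are separated by v.
Counting the disjuncts: 3 terms.

3


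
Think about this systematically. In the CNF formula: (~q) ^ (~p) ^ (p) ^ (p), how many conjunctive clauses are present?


A CNF formula is a conjunction of clauses.
Clauses are separated by ^.
Counting the conjuncts: 4 clauses.

4


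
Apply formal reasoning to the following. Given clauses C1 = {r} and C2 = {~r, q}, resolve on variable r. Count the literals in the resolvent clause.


Remove r from C1 and ~r from C2.
C1 remainder: {}
C2 remainder: {q}
Union (resolvent): {q}
Resolvent has 1 literal(s).

1


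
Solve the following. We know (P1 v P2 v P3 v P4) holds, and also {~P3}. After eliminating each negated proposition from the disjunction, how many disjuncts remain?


Original disjuncts (4): P1, P2, P3, P4
Negated (eliminate): ~P3
Remaining disjuncts: P1, P2, P4
Count = 4 - 1 = 3

3


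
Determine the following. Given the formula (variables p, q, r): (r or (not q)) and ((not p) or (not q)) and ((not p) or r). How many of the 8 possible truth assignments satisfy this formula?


Evaluate all 8 assignments for p, q, r:
p=0, q=0, r=0: 1
p=0, q=0, r=1: 1
p=0, q=1, r=0: 0
p=0, q=1, r=1: 1
p=1, q=0, r=0: 0
p=1, q=0, r=1: 1
p=1, q=1, r=0: 0
p=1, q=1, r=1: 0
Satisfying count = 4

4


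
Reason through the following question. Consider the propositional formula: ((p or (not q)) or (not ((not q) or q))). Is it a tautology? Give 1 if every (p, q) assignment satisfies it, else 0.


Check all 4 assignments:
p=0, q=0: 1
p=0, q=1: 0
p=1, q=0: 1
p=1, q=1: 1
Satisfying count = 3/4.
Tautology iff count = 4: no.

0


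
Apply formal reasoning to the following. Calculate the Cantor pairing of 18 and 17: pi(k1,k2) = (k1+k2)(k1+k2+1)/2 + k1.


k1 + k2 = 35
(k1+k2)(k1+k2+1)/2 = 35 * 36 / 2 = 630
pi = 630 + 18 = 648

648


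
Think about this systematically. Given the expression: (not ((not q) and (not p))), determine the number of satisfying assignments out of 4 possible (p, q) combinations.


Check all 4 assignments:
p=0, q=0: 0
p=0, q=1: 1
p=1, q=0: 1
p=1, q=1: 1
Count of True = 3

3


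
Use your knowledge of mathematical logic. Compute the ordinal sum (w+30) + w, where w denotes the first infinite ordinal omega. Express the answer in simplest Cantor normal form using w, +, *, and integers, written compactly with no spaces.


Compute (w+30) + w.
Ordinal + is associative but NOT commutative; for finite n>0, n + w = w but w + n stays w+n.
(w+30) + w = w + (30+w) = w + w = w*2 (the finite tail 30 is absorbed by the right w).
Result = w*2

w*2


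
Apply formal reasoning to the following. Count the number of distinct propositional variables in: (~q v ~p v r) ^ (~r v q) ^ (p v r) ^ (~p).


Identify each variable that appears in the formula.
Variables found: p, q, r
Count = 3

3


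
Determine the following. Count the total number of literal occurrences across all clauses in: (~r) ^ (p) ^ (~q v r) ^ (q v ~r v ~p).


Counting literals in each clause:
Clause 1: 1 literal(s)
Clause 2: 1 literal(s)
Clause 3: 2 literal(s)
Clause 4: 3 literal(s)
Total = 7

7


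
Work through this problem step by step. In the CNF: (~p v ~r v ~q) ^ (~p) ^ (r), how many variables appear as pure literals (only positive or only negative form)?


Check each variable for pure literal status:
p: pure negative
q: pure negative
r: mixed (not pure)
Pure literal count = 2

2


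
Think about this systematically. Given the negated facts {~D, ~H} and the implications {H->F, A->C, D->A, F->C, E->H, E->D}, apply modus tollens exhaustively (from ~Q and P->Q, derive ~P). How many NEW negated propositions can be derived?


Initial negated facts: {~D, ~H}
Apply modus tollens to closure:
  ~H and E->H  =>  ~E
Final negated: {~D, ~E, ~H}
New negations: {~E}
Count = 1

1


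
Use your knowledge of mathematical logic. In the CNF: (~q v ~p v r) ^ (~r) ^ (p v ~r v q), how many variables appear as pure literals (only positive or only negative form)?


Check each variable for pure literal status:
p: mixed (not pure)
q: mixed (not pure)
r: mixed (not pure)
Pure literal count = 0

0


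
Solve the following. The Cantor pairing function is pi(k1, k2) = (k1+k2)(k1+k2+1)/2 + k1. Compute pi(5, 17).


k1 + k2 = 22
(k1+k2)(k1+k2+1)/2 = 22 * 23 / 2 = 253
pi = 253 + 5 = 258

258


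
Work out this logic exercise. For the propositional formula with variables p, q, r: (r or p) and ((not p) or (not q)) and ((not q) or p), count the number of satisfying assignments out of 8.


Evaluate all 8 assignments for p, q, r:
p=0, q=0, r=0: 0
p=0, q=0, r=1: 1
p=0, q=1, r=0: 0
p=0, q=1, r=1: 0
p=1, q=0, r=0: 1
p=1, q=0, r=1: 1
p=1, q=1, r=0: 0
p=1, q=1, r=1: 0
Satisfying count = 3

3


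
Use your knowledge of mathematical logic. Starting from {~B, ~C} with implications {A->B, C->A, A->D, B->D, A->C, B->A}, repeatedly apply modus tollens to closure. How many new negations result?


Initial negated facts: {~B, ~C}
Apply modus tollens to closure:
  ~B and A->B  =>  ~A
Final negated: {~A, ~B, ~C}
New negations: {~A}
Count = 1

1


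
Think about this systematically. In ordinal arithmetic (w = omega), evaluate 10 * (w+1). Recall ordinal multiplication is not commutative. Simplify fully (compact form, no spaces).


Compute 10 * (w+1).
Ordinal * is associative and left-distributive over +, but NOT commutative; for finite n>1, n*w = w but w*n stays w*n.
By left-distributivity: 10 * (w+1) = 10*w + 10*1 = w + 10 = w+10.
Result = w+10

w+10


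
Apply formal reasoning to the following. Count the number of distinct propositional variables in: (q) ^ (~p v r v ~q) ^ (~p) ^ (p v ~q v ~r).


Identify each variable that appears in the formula.
Variables found: p, q, r
Count = 3

3


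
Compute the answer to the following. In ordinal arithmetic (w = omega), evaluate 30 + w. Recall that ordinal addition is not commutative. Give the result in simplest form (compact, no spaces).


Compute 30 + w.
Ordinal + is associative but NOT commutative; for finite n>0, n + w = w but w + n stays w+n.
Any finite left addend is absorbed by w on the right: 30 + w = w.
Result = w

w


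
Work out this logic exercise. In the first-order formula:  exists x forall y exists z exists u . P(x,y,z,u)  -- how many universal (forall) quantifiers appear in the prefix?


Quantifier prefix: exists x forall y exists z exists u
Mark each quantifier type:
  E U E E
Universal count = 1, Existential count = 3
Asked for universal (forall) quantifiers: 1

1


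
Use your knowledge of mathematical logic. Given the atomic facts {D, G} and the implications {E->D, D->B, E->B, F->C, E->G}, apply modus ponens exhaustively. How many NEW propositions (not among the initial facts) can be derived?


Initial facts: {D, G}
Apply modus ponens to closure:
  D and D->B  =>  B
Final known: {B, D, G}
New propositions: {B}
Count = 1

1


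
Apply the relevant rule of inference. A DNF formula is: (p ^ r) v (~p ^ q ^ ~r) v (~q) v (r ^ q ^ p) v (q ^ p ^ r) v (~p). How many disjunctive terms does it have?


A DNF formula is a disjunction of terms (conjunctions).
Terms are separated by v.
Counting the disjuncts: 6 terms.

6


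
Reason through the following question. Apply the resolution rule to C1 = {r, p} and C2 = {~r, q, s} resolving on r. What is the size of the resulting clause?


Remove r from C1 and ~r from C2.
C1 remainder: {p}
C2 remainder: {q, s}
Union (resolvent): {p, q, s}
Resolvent has 3 literal(s).

3


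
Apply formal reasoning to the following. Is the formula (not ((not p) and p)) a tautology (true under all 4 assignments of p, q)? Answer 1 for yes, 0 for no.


Check all 4 assignments:
p=0, q=0: 1
p=0, q=1: 1
p=1, q=0: 1
p=1, q=1: 1
Satisfying count = 4/4.
Tautology iff count = 4: yes.

1


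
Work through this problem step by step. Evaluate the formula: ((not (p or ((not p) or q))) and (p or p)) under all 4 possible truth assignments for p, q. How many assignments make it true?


Check all 4 assignments:
p=0, q=0: 0
p=0, q=1: 0
p=1, q=0: 0
p=1, q=1: 0
Count of True = 0

0


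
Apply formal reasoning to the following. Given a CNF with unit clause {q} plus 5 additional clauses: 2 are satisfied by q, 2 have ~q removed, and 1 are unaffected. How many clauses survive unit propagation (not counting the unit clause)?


Satisfied (removed): 2
Shortened (remain): 2
Unchanged (remain): 1
Remaining = 2 + 1 = 3

3


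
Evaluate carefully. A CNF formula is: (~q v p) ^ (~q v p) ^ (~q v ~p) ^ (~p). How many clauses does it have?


A CNF formula is a conjunction of clauses.
Clauses are separated by ^.
Counting the conjuncts: 4 clauses.

4


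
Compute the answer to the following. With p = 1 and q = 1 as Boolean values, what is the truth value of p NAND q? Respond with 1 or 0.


p = 1, q = 1
Operation: p NAND q
Evaluate: 1 NAND 1 = 0

0


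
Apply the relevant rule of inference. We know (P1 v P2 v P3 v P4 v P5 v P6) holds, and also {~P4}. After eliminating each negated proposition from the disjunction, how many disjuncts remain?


Original disjuncts (6): P1, P2, P3, P4, P5, P6
Negated (eliminate): ~P4
Remaining disjuncts: P1, P2, P3, P5, P6
Count = 6 - 1 = 5

5


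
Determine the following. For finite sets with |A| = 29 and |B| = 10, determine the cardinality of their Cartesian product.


The Cartesian product A x B contains all ordered pairs (a, b).
|A x B| = |A| * |B| = 29 * 10 = 290

290


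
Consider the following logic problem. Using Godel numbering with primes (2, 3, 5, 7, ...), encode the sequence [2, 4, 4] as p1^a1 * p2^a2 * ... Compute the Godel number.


Encode each element as an exponent of the corresponding prime:
  2^2 = 4
  3^4 = 81
  5^4 = 625
Product = 4 * 81 * 625 = 202500

202500


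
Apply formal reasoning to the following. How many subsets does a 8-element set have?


The power set of a set with n elements has 2^n elements.
|P(S)| = 2^8 = 256

256


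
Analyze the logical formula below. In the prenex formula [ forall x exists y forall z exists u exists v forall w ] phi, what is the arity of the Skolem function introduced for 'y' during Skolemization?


Quantifier prefix: forall x exists y forall z exists u exists v forall w
'y' is existentially quantified at position 2.
Universal variables preceding it: x
Skolem function arity = 1

1


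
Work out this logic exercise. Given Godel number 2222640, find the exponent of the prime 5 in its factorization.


Factorize 2222640 by dividing by 5 repeatedly.
Division steps: 5 divides 2222640 exactly 1 time(s).
Exponent of 5 = 1

1


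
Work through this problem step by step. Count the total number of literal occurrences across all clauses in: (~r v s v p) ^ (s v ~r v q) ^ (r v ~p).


Counting literals in each clause:
Clause 1: 3 literal(s)
Clause 2: 3 literal(s)
Clause 3: 2 literal(s)
Total = 8

8


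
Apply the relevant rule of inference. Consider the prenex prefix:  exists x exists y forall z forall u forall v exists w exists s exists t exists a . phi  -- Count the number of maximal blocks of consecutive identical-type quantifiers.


Quantifier-type sequence: E E A A A E E E E  (A=forall, E=exists)
Group into maximal same-type runs:
  Ex2 | Ax3 | Ex4
Number of blocks = 3

3


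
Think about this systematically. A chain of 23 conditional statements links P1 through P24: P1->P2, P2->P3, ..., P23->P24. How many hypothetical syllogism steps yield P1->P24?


With 23 implications in a chain connecting 24 propositions:
P1->P2, P2->P3, ..., P23->P24
Steps needed = (number of implications) - 1 = 23 - 1 = 22

22


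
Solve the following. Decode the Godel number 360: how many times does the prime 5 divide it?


Factorize 360 by dividing by 5 repeatedly.
Division steps: 5 divides 360 exactly 1 time(s).
Exponent of 5 = 1

1


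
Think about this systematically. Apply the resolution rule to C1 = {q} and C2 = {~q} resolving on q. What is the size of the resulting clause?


Remove q from C1 and ~q from C2.
C1 remainder: {}
C2 remainder: {}
Union (resolvent): {} (empty clause)
Resolvent has 0 literal(s).

0


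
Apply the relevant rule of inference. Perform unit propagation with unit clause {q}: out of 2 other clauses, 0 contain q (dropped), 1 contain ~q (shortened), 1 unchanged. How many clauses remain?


Satisfied (removed): 0
Shortened (remain): 1
Unchanged (remain): 1
Remaining = 1 + 1 = 2

2


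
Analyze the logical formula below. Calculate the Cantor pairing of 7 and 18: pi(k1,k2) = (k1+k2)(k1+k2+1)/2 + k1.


k1 + k2 = 25
(k1+k2)(k1+k2+1)/2 = 25 * 26 / 2 = 325
pi = 325 + 7 = 332

332


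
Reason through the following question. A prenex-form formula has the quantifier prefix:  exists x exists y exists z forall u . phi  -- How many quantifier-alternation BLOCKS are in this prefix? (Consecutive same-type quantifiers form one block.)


Quantifier-type sequence: E E E A  (A=forall, E=exists)
Group into maximal same-type runs:
  Ex3 | Ax1
Number of blocks = 2

2


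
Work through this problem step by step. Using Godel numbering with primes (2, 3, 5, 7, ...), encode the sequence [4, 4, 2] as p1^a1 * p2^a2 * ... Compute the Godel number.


Encode each element as an exponent of the corresponding prime:
  2^4 = 16
  3^4 = 81
  5^2 = 25
Product = 16 * 81 * 25 = 32400

32400


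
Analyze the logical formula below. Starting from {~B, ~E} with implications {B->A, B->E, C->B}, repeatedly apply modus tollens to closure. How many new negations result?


Initial negated facts: {~B, ~E}
Apply modus tollens to closure:
  ~B and C->B  =>  ~C
Final negated: {~B, ~C, ~E}
New negations: {~C}
Count = 1

1
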